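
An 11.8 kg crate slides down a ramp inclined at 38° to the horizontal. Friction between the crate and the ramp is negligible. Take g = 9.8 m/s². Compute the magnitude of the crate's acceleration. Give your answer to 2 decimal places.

6.03 m/s²

Resolving the weight along the incline: the component pulling the crate down the slope is mg sin 38° = 11.8 × 9.8 × 0.6157 = 71.200 N, and the normal force is N = mg cos 38° = 11.8 × 9.8 × 0.7880 = 91.124 N.
With no friction the net force along the incline is 71.200 N, so a = g sin 38° = 71.200 / 11.8 = 6.0339 m/s².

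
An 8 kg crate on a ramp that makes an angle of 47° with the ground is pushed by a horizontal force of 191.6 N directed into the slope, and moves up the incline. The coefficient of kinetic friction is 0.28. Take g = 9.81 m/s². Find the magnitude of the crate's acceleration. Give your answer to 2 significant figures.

The horizontal push has components F cos 47° = 191.6 × 0.6820 = 130.671 N up the incline and F sin 47° = 191.6 × 0.7314 = 140.136 N pressing into the surface.
The normal force is therefore N = mg cos 47° + F sin 47° = 53.523 + 140.136 = 193.659 N, and kinetic friction down the slope is μN = 0.28 × 193.659 = 54.225 N.
Along the incline: F cos 47° − mg sin 47° − μN = ma, so 130.671 − 57.400 − 54.225 = 8 a, giving a = 2.3807 m/s².

2.4 m/s²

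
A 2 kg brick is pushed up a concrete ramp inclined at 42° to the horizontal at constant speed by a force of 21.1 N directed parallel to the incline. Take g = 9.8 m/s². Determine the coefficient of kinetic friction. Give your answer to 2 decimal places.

0.55

At constant speed ΣF = 0 along the incline. The applied 21.1 N acts up the slope; the weight component mg sin 42° = 13.115 N and kinetic friction μN both act down the slope.
So 21.1 = 13.115 + μ × 14.566, giving μ = (21.1 − 13.115) / 14.566 = 0.5482.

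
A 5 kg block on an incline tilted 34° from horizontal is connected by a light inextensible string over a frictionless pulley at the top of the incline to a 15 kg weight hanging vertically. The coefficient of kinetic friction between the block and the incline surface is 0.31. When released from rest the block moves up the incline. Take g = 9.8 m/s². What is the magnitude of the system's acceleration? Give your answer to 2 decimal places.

5.35 m/s²

For the block on the incline: the weight component along the slope is m₁g sin 34° = 5 × 9.8 × 0.5592 = 27.401 N and the normal force is N = m₁g cos 34° = 40.623 N.
Kinetic friction opposes the block's motion up the incline: f = μN = 0.31 × 40.623 = 12.593 N acting down the slope.
Newton's second law for the block (up-slope positive): T − 27.401 − 12.593 = 5 a. For the hanging weight (downward positive): 15 × 9.8 − T = 15 a.
Adding the two equations eliminates T: 107.006 = 20 a, so a = 5.3503 m/s².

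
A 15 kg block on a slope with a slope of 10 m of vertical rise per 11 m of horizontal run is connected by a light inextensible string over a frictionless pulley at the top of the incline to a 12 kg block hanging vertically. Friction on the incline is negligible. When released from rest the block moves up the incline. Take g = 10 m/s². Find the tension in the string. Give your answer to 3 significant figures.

112 N

For the block on the incline: the weight component along the slope is m₁g sin 42.27° = 15 × 10 × 0.6727 = 100.905 N and the normal force is N = m₁g cos 42.27° = 110.991 N.
Newton's second law for the block (up-slope positive): T − 100.905 = 15 a. For the hanging block (downward positive): 12 × 10 − T = 12 a.
Adding the two equations eliminates T: 19.095 = 27 a, so a = 0.7072 m/s².
Then from the hanging block's equation, T = 12 × (10 − 0.7072) = 111.514 N.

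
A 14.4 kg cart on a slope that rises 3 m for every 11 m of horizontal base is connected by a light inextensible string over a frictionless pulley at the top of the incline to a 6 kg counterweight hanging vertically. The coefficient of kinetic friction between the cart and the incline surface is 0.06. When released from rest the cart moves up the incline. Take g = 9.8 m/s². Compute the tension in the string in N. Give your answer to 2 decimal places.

54.83 N

For the cart on the incline: the weight component along the slope is m₁g sin 15.26° = 14.4 × 9.8 × 0.2631 = 37.129 N and the normal force is N = m₁g cos 15.26° = 136.147 N.
Kinetic friction opposes the cart's motion up the incline: f = μN = 0.06 × 136.147 = 8.169 N acting down the slope.
Newton's second law for the cart (up-slope positive): T − 37.129 − 8.169 = 14.4 a. For the hanging counterweight (downward positive): 6 × 9.8 − T = 6 a.
Adding the two equations eliminates T: 13.502 = 20.4 a, so a = 0.6619 m/s².
Then from the hanging counterweight's equation, T = 6 × (9.8 − 0.6619) = 54.829 N.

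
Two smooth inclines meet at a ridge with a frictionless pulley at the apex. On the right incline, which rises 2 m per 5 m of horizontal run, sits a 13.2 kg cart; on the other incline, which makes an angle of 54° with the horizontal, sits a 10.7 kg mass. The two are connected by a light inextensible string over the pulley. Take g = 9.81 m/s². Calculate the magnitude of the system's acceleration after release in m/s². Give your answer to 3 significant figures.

1.54 m/s²

Resolve each weight along its own incline: the 13.2 kg mass has component 13.2 × 9.81 × sin 21.80° = 48.092 N down its slope, and the 10.7 kg mass has 10.7 × 9.81 × sin 54° = 84.920 N down its slope.
The 10.7 kg side's 84.920 N exceeds the other side's 48.092 N, so that mass slides down and the 13.2 kg mass slides up. Taking that direction as positive, Newton's second law for the whole system gives 84.920 − 48.092 = (13.2 + 10.7) a, so a = 36.828 / 23.9 = 1.5409 m/s².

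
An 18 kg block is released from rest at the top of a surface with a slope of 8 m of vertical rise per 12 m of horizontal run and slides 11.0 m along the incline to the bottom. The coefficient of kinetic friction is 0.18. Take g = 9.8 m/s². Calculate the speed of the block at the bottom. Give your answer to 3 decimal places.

9.344 m/s

The weight component along the incline is mg sin 33.69° = 97.849 N and the normal force is N = mg cos 33.69° = 146.774 N.
Friction up the slope is f = μN = 0.18 × 146.774 = 26.419 N, so the net downslope force is 97.849 − 26.419 = 71.430 N and a = 71.430 / 18 = 3.9683 m/s².
Starting from rest over a distance of 11.0 m, v² = 2aL = 2 × 3.9683 × 11.0 = 87.3026, so v = 9.3436 m/s.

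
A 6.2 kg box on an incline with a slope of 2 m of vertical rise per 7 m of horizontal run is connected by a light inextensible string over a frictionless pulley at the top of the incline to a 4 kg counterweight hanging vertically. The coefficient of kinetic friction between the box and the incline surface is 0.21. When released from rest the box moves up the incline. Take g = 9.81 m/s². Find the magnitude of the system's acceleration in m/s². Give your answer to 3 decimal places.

For the box on the incline: the weight component along the slope is m₁g sin 15.95° = 6.2 × 9.81 × 0.2747 = 16.708 N and the normal force is N = m₁g cos 15.95° = 58.482 N.
Kinetic friction opposes the box's motion up the incline: f = μN = 0.21 × 58.482 = 12.281 N acting down the slope.
Newton's second law for the box (up-slope positive): T − 16.708 − 12.281 = 6.2 a. For the hanging counterweight (downward positive): 4 × 9.81 − T = 4 a.
Adding the two equations eliminates T: 10.251 = 10.2 a, so a = 1.0050 m/s².

1.005 m/s²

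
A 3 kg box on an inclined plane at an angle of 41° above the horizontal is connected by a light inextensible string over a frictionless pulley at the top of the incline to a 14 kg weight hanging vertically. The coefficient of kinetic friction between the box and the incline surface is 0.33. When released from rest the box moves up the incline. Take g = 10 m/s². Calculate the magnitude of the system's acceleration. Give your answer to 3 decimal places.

For the box on the incline: the weight component along the slope is m₁g sin 41° = 3 × 10 × 0.6561 = 19.683 N and the normal force is N = m₁g cos 41° = 22.641 N.
Kinetic friction opposes the box's motion up the incline: f = μN = 0.33 × 22.641 = 7.472 N acting down the slope.
Newton's second law for the box (up-slope positive): T − 19.683 − 7.472 = 3 a. For the hanging weight (downward positive): 14 × 10 − T = 14 a.
Adding the two equations eliminates T: 112.845 = 17 a, so a = 6.6379 m/s².

6.638 m/s²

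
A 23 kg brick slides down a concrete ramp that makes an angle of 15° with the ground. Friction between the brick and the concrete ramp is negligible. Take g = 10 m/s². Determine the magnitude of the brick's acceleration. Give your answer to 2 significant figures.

Resolving the weight along the incline: the component pulling the brick down the slope is mg sin 15° = 23 × 10 × 0.2588 = 59.524 N, and the normal force is N = mg cos 15° = 23 × 10 × 0.9659 = 222.157 N.
With no friction the net force along the incline is 59.524 N, so a = g sin 15° = 59.524 / 23 = 2.5880 m/s².

2.6 m/s²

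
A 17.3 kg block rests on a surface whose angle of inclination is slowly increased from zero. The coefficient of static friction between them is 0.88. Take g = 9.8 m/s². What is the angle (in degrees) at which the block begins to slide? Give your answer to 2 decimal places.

At the threshold of sliding, static friction is at its maximum μ_s N and exactly balances the weight component along the incline: mg sin θ = μ_s mg cos θ.
Hence tan θ = μ_s = 0.88, so θ = arctan(0.88) = 41.3478°.

41.35°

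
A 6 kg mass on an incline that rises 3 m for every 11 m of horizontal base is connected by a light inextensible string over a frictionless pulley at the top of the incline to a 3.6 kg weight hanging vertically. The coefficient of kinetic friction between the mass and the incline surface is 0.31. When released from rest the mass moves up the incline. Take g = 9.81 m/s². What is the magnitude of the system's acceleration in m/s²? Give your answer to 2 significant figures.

0.23 m/s²

For the mass on the incline: the weight component along the slope is m₁g sin 15.26° = 6 × 9.81 × 0.2631 = 15.486 N and the normal force is N = m₁g cos 15.26° = 56.786 N.
Kinetic friction opposes the mass's motion up the incline: f = μN = 0.31 × 56.786 = 17.604 N acting down the slope.
Newton's second law for the mass (up-slope positive): T − 15.486 − 17.604 = 6 a. For the hanging weight (downward positive): 3.6 × 9.81 − T = 3.6 a.
Adding the two equations eliminates T: 2.226 = 9.6 a, so a = 0.2319 m/s².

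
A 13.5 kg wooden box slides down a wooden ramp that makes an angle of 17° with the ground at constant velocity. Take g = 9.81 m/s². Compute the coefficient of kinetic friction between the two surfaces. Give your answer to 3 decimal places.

At constant velocity the net force along the incline is zero: mg sin 17° = μ mg cos 17°.
So μ = tan 17° = 0.2924 / 0.9563 = 0.3058.

0.306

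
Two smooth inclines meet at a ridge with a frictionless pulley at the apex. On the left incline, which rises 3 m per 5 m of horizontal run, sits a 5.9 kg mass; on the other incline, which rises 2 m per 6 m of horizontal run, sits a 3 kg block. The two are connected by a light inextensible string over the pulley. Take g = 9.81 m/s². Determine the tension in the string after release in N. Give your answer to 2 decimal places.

16.21 N

Resolve each weight along its own incline: the 5.9 kg mass has component 5.9 × 9.81 × sin 30.96° = 29.778 N down its slope, and the 3 kg mass has 3 × 9.81 × sin 18.43° = 9.307 N down its slope.
The 5.9 kg side's 29.778 N exceeds the other side's 9.307 N, so that mass slides down and the 3 kg mass slides up. Taking that direction as positive, Newton's second law for the whole system gives 29.778 − 9.307 = (5.9 + 3) a, so a = 20.471 / 8.9 = 2.3001 m/s².
For the 3 kg mass (up-slope positive): T − 9.307 = 3 × 2.3001, so T = 16.207 N.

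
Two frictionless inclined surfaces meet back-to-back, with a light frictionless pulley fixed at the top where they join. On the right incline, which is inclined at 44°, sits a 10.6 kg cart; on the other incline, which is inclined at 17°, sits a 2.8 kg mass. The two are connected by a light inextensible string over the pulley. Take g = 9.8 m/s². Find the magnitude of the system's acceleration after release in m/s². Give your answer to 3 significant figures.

Resolve each weight along its own incline: the 10.6 kg mass has component 10.6 × 9.8 × sin 44° = 72.161 N down its slope, and the 2.8 kg mass has 2.8 × 9.8 × sin 17° = 8.023 N down its slope.
The 10.6 kg side's 72.161 N exceeds the other side's 8.023 N, so that mass slides down and the 2.8 kg mass slides up. Taking that direction as positive, Newton's second law for the whole system gives 72.161 − 8.023 = (10.6 + 2.8) a, so a = 64.138 / 13.4 = 4.7864 m/s².

4.79 m/s²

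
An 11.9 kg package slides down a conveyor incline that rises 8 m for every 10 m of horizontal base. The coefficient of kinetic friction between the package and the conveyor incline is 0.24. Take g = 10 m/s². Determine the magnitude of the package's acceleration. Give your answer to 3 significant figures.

Resolving the weight along the incline: the component pulling the package down the slope is mg sin 38.66° = 11.9 × 10 × 0.6247 = 74.339 N, and the normal force is N = mg cos 38.66° = 11.9 × 10 × 0.7809 = 92.927 N.
Kinetic friction acts up the slope with magnitude f = μN = 0.24 × 92.927 = 22.302 N.
Net force along the incline is 74.339 − 22.302 = 52.037 N, so a = 52.037 / 11.9 = 4.3729 m/s².

4.37 m/s²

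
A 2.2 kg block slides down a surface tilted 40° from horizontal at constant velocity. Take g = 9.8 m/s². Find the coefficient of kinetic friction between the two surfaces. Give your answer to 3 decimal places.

0.839

At constant velocity the net force along the incline is zero: mg sin 40° = μ mg cos 40°.
So μ = tan 40° = 0.6428 / 0.7660 = 0.8392.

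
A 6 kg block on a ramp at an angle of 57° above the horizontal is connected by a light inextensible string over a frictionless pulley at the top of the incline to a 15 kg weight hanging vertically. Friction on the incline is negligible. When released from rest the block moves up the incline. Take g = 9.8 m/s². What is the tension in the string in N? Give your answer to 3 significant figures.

77.2 N

For the block on the incline: the weight component along the slope is m₁g sin 57° = 6 × 9.8 × 0.8387 = 49.316 N and the normal force is N = m₁g cos 57° = 32.025 N.
Newton's second law for the block (up-slope positive): T − 49.316 = 6 a. For the hanging weight (downward positive): 15 × 9.8 − T = 15 a.
Adding the two equations eliminates T: 97.684 = 21 a, so a = 4.6516 m/s².
Then from the hanging weight's equation, T = 15 × (9.8 − 4.6516) = 77.226 N.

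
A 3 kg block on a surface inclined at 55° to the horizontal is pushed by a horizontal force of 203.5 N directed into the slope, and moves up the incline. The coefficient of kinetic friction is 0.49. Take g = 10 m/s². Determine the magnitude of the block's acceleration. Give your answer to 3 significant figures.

0.678 m/s²

The horizontal push has components F cos 55° = 203.5 × 0.5736 = 116.728 N up the incline and F sin 55° = 203.5 × 0.8192 = 166.707 N pressing into the surface.
The normal force is therefore N = mg cos 55° + F sin 55° = 17.208 + 166.707 = 183.915 N, and kinetic friction down the slope is μN = 0.49 × 183.915 = 90.118 N.
Along the incline: F cos 55° − mg sin 55° − μN = ma, so 116.728 − 24.576 − 90.118 = 3 a, giving a = 0.6780 m/s².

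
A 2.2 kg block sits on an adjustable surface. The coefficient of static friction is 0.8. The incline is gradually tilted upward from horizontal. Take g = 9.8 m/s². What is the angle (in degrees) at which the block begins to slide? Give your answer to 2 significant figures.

At the threshold of sliding, static friction is at its maximum μ_s N and exactly balances the weight component along the incline: mg sin θ = μ_s mg cos θ.
Hence tan θ = μ_s = 0.8, so θ = arctan(0.8) = 38.6598°.

39°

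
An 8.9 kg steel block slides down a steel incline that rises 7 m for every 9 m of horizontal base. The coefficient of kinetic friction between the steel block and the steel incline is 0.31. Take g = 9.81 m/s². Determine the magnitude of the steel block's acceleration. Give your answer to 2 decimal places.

Resolving the weight along the incline: the component pulling the steel block down the slope is mg sin 37.87° = 8.9 × 9.81 × 0.6139 = 53.599 N, and the normal force is N = mg cos 37.87° = 8.9 × 9.81 × 0.7894 = 68.922 N.
Kinetic friction acts up the slope with magnitude f = μN = 0.31 × 68.922 = 21.366 N.
Net force along the incline is 53.599 − 21.366 = 32.233 N, so a = 32.233 / 8.9 = 3.6217 m/s².

3.62 m/s²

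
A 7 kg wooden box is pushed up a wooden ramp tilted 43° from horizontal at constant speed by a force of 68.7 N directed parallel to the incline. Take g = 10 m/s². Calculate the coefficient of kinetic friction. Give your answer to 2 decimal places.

0.41

At constant speed ΣF = 0 along the incline. The applied 68.7 N acts up the slope; the weight component mg sin 43° = 47.740 N and kinetic friction μN both act down the slope.
So 68.7 = 47.740 + μ × 51.195, giving μ = (68.7 − 47.740) / 51.195 = 0.4094.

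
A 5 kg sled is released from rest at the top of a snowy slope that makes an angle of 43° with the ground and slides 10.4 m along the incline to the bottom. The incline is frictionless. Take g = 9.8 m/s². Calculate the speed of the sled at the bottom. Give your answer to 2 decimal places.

The weight component along the incline is mg sin 43° = 33.418 N and the normal force is N = mg cos 43° = 35.836 N.
With no friction, a = g sin 43° = 6.6836 m/s².
Starting from rest over a distance of 10.4 m, v² = 2aL = 2 × 6.6836 × 10.4 = 139.0189, so v = 11.7906 m/s.

11.79 m/s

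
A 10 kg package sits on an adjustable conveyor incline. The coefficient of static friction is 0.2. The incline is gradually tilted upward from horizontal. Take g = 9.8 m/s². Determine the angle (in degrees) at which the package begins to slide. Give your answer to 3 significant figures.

At the threshold of sliding, static friction is at its maximum μ_s N and exactly balances the weight component along the incline: mg sin θ = μ_s mg cos θ.
Hence tan θ = μ_s = 0.2, so θ = arctan(0.2) = 11.3099°.

11.3°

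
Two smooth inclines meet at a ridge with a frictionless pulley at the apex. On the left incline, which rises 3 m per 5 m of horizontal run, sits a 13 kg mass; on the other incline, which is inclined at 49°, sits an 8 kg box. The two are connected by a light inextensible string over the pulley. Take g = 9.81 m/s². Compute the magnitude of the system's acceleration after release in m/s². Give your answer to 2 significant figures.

Resolve each weight along its own incline: the 13 kg mass has component 13 × 9.81 × sin 30.96° = 65.614 N down its slope, and the 8 kg mass has 8 × 9.81 × sin 49° = 59.230 N down its slope.
The 13 kg side's 65.614 N exceeds the other side's 59.230 N, so that mass slides down and the 8 kg mass slides up. Taking that direction as positive, Newton's second law for the whole system gives 65.614 − 59.230 = (13 + 8) a, so a = 6.384 / 21 = 0.3040 m/s².

0.30 m/s²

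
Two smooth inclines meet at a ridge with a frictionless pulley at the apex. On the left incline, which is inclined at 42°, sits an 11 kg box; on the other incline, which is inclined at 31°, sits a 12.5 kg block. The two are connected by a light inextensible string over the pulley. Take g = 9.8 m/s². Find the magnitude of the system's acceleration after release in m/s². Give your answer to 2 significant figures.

Resolve each weight along its own incline: the 11 kg mass has component 11 × 9.8 × sin 42° = 72.132 N down its slope, and the 12.5 kg mass has 12.5 × 9.8 × sin 31° = 63.092 N down its slope.
The 11 kg side's 72.132 N exceeds the other side's 63.092 N, so that mass slides down and the 12.5 kg mass slides up. Taking that direction as positive, Newton's second law for the whole system gives 72.132 − 63.092 = (11 + 12.5) a, so a = 9.040 / 23.5 = 0.3847 m/s².

0.38 m/s²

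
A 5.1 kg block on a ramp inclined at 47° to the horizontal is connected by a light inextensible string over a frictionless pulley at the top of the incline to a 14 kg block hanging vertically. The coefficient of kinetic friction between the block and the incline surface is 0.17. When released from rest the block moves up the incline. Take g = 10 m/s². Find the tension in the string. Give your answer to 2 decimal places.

For the block on the incline: the weight component along the slope is m₁g sin 47° = 5.1 × 10 × 0.7314 = 37.301 N and the normal force is N = m₁g cos 47° = 34.782 N.
Kinetic friction opposes the block's motion up the incline: f = μN = 0.17 × 34.782 = 5.913 N acting down the slope.
Newton's second law for the block (up-slope positive): T − 37.301 − 5.913 = 5.1 a. For the hanging block (downward positive): 14 × 10 − T = 14 a.
Adding the two equations eliminates T: 96.786 = 19.1 a, so a = 5.0673 m/s².
Then from the hanging block's equation, T = 14 × (10 − 5.0673) = 69.058 N.

69.06 N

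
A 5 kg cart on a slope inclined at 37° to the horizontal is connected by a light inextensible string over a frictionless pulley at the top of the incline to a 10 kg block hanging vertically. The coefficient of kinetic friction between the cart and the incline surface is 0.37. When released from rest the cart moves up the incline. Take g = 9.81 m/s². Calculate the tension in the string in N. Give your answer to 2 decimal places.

62.04 N

For the cart on the incline: the weight component along the slope is m₁g sin 37° = 5 × 9.81 × 0.6018 = 29.518 N and the normal force is N = m₁g cos 37° = 39.173 N.
Kinetic friction opposes the cart's motion up the incline: f = μN = 0.37 × 39.173 = 14.494 N acting down the slope.
Newton's second law for the cart (up-slope positive): T − 29.518 − 14.494 = 5 a. For the hanging block (downward positive): 10 × 9.81 − T = 10 a.
Adding the two equations eliminates T: 54.088 = 15 a, so a = 3.6059 m/s².
Then from the hanging block's equation, T = 10 × (9.81 − 3.6059) = 62.041 N.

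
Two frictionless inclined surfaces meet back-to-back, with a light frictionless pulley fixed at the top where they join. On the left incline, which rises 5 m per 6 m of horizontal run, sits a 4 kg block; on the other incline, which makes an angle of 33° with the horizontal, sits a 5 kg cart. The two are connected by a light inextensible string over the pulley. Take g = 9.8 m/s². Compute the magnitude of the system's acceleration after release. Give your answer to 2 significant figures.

Resolve each weight along its own incline: the 4 kg mass has component 4 × 9.8 × sin 39.81° = 25.095 N down its slope, and the 5 kg mass has 5 × 9.8 × sin 33° = 26.687 N down its slope.
The 5 kg side's 26.687 N exceeds the other side's 25.095 N, so that mass slides down and the 4 kg mass slides up. Taking that direction as positive, Newton's second law for the whole system gives 26.687 − 25.095 = (4 + 5) a, so a = 1.592 / 9 = 0.1769 m/s².

0.18 m/s²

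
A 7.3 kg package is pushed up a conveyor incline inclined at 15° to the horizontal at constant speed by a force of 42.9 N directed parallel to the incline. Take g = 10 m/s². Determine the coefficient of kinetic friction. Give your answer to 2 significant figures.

0.34

At constant speed ΣF = 0 along the incline. The applied 42.9 N acts up the slope; the weight component mg sin 15° = 18.894 N and kinetic friction μN both act down the slope.
So 42.9 = 18.894 + μ × 70.513, giving μ = (42.9 − 18.894) / 70.513 = 0.3404.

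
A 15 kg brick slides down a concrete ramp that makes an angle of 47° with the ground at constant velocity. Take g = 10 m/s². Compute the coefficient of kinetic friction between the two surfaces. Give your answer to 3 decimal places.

At constant velocity the net force along the incline is zero: mg sin 47° = μ mg cos 47°.
So μ = tan 47° = 0.7314 / 0.6820 = 1.0724.

1.072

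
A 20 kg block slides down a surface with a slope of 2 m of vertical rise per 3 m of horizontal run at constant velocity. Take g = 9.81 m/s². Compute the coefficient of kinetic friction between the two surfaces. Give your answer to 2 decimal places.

0.67

At constant velocity the net force along the incline is zero: mg sin 33.69° = μ mg cos 33.69°.
So μ = tan 33.69° = 0.5547 / 0.8321 = 0.6666.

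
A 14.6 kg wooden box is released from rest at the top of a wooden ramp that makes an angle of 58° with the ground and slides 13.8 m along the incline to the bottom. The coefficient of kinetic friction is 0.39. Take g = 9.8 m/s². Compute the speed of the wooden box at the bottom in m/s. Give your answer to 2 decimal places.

13.17 m/s

The weight component along the incline is mg sin 58° = 121.339 N and the normal force is N = mg cos 58° = 75.821 N.
Friction up the slope is f = μN = 0.39 × 75.821 = 29.570 N, so the net downslope force is 121.339 − 29.570 = 91.769 N and a = 91.769 / 14.6 = 6.2855 m/s².
Starting from rest over a distance of 13.8 m, v² = 2aL = 2 × 6.2855 × 13.8 = 173.4798, so v = 13.1712 m/s.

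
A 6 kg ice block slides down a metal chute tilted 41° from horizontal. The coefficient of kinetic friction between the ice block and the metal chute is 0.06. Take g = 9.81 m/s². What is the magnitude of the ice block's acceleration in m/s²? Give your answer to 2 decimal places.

Resolving the weight along the incline: the component pulling the ice block down the slope is mg sin 41° = 6 × 9.81 × 0.6561 = 38.618 N, and the normal force is N = mg cos 41° = 6 × 9.81 × 0.7547 = 44.422 N.
Kinetic friction acts up the slope with magnitude f = μN = 0.06 × 44.422 = 2.665 N.
Net force along the incline is 38.618 − 2.665 = 35.953 N, so a = 35.953 / 6 = 5.9922 m/s².

5.99 m/s²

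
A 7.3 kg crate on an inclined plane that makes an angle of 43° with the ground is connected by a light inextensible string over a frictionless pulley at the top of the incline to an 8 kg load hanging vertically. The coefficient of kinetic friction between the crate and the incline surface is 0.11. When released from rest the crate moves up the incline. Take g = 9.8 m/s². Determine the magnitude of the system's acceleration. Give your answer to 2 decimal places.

1.56 m/s²

For the crate on the incline: the weight component along the slope is m₁g sin 43° = 7.3 × 9.8 × 0.6820 = 48.790 N and the normal force is N = m₁g cos 43° = 52.321 N.
Kinetic friction opposes the crate's motion up the incline: f = μN = 0.11 × 52.321 = 5.755 N acting down the slope.
Newton's second law for the crate (up-slope positive): T − 48.790 − 5.755 = 7.3 a. For the hanging load (downward positive): 8 × 9.8 − T = 8 a.
Adding the two equations eliminates T: 23.855 = 15.3 a, so a = 1.5592 m/s².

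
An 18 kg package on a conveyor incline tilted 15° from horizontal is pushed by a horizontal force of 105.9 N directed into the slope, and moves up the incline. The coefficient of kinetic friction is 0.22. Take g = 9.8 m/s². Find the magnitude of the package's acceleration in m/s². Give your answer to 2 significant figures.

The horizontal push has components F cos 15° = 105.9 × 0.9659 = 102.289 N up the incline and F sin 15° = 105.9 × 0.2588 = 27.407 N pressing into the surface.
The normal force is therefore N = mg cos 15° + F sin 15° = 170.385 + 27.407 = 197.792 N, and kinetic friction down the slope is μN = 0.22 × 197.792 = 43.514 N.
Along the incline: F cos 15° − mg sin 15° − μN = ma, so 102.289 − 45.652 − 43.514 = 18 a, giving a = 0.7291 m/s².

0.73 m/s²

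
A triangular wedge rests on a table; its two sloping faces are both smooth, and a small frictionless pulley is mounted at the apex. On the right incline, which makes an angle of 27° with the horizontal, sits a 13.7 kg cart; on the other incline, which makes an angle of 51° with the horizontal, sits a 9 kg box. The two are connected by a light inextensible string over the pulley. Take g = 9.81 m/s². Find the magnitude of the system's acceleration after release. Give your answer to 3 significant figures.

Resolve each weight along its own incline: the 13.7 kg mass has component 13.7 × 9.81 × sin 27° = 61.015 N down its slope, and the 9 kg mass has 9 × 9.81 × sin 51° = 68.614 N down its slope.
The 9 kg side's 68.614 N exceeds the other side's 61.015 N, so that mass slides down and the 13.7 kg mass slides up. Taking that direction as positive, Newton's second law for the whole system gives 68.614 − 61.015 = (13.7 + 9) a, so a = 7.599 / 22.7 = 0.3348 m/s².

0.335 m/s²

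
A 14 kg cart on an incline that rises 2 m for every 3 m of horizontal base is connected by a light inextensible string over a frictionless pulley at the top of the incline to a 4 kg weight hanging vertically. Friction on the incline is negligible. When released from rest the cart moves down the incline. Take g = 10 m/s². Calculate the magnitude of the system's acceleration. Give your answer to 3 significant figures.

For the cart on the incline: the weight component along the slope is m₁g sin 33.69° = 14 × 10 × 0.5547 = 77.658 N and the normal force is N = m₁g cos 33.69° = 116.487 N.
Newton's second law for the cart (down-slope positive): 77.658 − T = 14 a. For the hanging weight (upward positive): T − 4 × 10 = 4 a.
Adding the two equations eliminates T: 37.658 = 18 a, so a = 2.0921 m/s².

2.09 m/s²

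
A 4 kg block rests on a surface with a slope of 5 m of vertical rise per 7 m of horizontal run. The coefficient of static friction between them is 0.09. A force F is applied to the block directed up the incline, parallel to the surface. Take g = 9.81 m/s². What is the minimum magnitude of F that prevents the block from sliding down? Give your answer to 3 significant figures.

19.9 N

The normal force is N = mg cos 35.54° = 31.931 N. With F at its minimum the block is on the verge of sliding down, so static friction is at its maximum μ_s N = 0.09 × 31.931 = 2.874 N and acts up the slope.
Equilibrium along the incline: F + μ_s N = mg sin 35.54°, so F = 22.808 − 2.874 = 19.934 N.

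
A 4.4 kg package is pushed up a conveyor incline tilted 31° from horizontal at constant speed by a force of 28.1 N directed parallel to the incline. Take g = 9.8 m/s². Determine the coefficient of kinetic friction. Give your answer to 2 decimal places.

0.16

At constant speed ΣF = 0 along the incline. The applied 28.1 N acts up the slope; the weight component mg sin 31° = 22.208 N and kinetic friction μN both act down the slope.
So 28.1 = 22.208 + μ × 36.961, giving μ = (28.1 − 22.208) / 36.961 = 0.1594.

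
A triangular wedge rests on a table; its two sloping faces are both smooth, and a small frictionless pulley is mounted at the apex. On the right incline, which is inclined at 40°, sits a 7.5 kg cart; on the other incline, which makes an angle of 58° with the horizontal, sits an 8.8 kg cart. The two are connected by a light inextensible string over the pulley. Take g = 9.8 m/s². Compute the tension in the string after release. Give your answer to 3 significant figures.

Resolve each weight along its own incline: the 7.5 kg mass has component 7.5 × 9.8 × sin 40° = 47.245 N down its slope, and the 8.8 kg mass has 8.8 × 9.8 × sin 58° = 73.136 N down its slope.
The 8.8 kg side's 73.136 N exceeds the other side's 47.245 N, so that mass slides down and the 7.5 kg mass slides up. Taking that direction as positive, Newton's second law for the whole system gives 73.136 − 47.245 = (7.5 + 8.8) a, so a = 25.891 / 16.3 = 1.5884 m/s².
For the 7.5 kg mass (up-slope positive): T − 47.245 = 7.5 × 1.5884, so T = 59.158 N.

59.2 N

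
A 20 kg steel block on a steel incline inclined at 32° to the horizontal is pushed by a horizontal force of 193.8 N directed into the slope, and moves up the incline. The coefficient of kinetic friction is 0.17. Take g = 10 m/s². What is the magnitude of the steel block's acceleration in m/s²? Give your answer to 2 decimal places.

The horizontal push has components F cos 32° = 193.8 × 0.8480 = 164.342 N up the incline and F sin 32° = 193.8 × 0.5299 = 102.695 N pressing into the surface.
The normal force is therefore N = mg cos 32° + F sin 32° = 169.600 + 102.695 = 272.295 N, and kinetic friction down the slope is μN = 0.17 × 272.295 = 46.290 N.
Along the incline: F cos 32° − mg sin 32° − μN = ma, so 164.342 − 105.980 − 46.290 = 20 a, giving a = 0.6036 m/s².

0.60 m/s²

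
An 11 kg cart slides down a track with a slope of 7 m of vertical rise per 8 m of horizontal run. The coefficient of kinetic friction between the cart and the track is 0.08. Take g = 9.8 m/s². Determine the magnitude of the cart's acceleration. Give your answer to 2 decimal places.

5.86 m/s²

Resolving the weight along the incline: the component pulling the cart down the slope is mg sin 41.19° = 11 × 9.8 × 0.6585 = 70.986 N, and the normal force is N = mg cos 41.19° = 11 × 9.8 × 0.7526 = 81.130 N.
Kinetic friction acts up the slope with magnitude f = μN = 0.08 × 81.130 = 6.490 N.
Net force along the incline is 70.986 − 6.490 = 64.496 N, so a = 64.496 / 11 = 5.8633 m/s².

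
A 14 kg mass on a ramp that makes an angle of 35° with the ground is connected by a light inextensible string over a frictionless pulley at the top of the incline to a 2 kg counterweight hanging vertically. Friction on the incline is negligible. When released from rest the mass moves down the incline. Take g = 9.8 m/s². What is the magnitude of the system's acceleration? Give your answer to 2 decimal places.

3.69 m/s²

For the mass on the incline: the weight component along the slope is m₁g sin 35° = 14 × 9.8 × 0.5736 = 78.698 N and the normal force is N = m₁g cos 35° = 112.388 N.
Newton's second law for the mass (down-slope positive): 78.698 − T = 14 a. For the hanging counterweight (upward positive): T − 2 × 9.8 = 2 a.
Adding the two equations eliminates T: 59.098 = 16 a, so a = 3.6936 m/s².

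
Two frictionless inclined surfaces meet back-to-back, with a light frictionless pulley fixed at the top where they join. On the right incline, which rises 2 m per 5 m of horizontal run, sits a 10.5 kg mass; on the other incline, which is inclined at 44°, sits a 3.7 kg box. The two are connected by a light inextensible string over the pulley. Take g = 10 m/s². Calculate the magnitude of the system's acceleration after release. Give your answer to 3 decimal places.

0.936 m/s²

Resolve each weight along its own incline: the 10.5 kg mass has component 10.5 × 10 × sin 21.80° = 38.996 N down its slope, and the 3.7 kg mass has 3.7 × 10 × sin 44° = 25.702 N down its slope.
The 10.5 kg side's 38.996 N exceeds the other side's 25.702 N, so that mass slides down and the 3.7 kg mass slides up. Taking that direction as positive, Newton's second law for the whole system gives 38.996 − 25.702 = (10.5 + 3.7) a, so a = 13.294 / 14.2 = 0.9362 m/s².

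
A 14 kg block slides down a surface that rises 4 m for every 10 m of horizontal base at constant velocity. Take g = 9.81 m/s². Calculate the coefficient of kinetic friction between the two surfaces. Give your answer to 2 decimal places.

At constant velocity the net force along the incline is zero: mg sin 21.80° = μ mg cos 21.80°.
So μ = tan 21.80° = 0.3714 / 0.9285 = 0.4000.

0.40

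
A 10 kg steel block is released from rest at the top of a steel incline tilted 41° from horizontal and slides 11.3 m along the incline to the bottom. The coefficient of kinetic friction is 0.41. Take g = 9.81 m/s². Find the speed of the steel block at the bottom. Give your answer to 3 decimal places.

8.766 m/s

The weight component along the incline is mg sin 41° = 64.359 N and the normal force is N = mg cos 41° = 74.037 N.
Friction up the slope is f = μN = 0.41 × 74.037 = 30.355 N, so the net downslope force is 64.359 − 30.355 = 34.004 N and a = 34.004 / 10 = 3.4004 m/s².
Starting from rest over a distance of 11.3 m, v² = 2aL = 2 × 3.4004 × 11.3 = 76.8490, so v = 8.7664 m/s.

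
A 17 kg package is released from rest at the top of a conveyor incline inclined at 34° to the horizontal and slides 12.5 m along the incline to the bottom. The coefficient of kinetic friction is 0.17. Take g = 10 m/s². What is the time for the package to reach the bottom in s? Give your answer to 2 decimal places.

The weight component along the incline is mg sin 34° = 95.063 N and the normal force is N = mg cos 34° = 140.936 N.
Friction up the slope is f = μN = 0.17 × 140.936 = 23.959 N, so the net downslope force is 95.063 − 23.959 = 71.104 N and a = 71.104 / 17 = 4.1826 m/s².
Starting from rest, L = ½at², so t = √(2L/a) = √(2 × 12.5 / 4.1826) = 2.4448 s.

2.44 s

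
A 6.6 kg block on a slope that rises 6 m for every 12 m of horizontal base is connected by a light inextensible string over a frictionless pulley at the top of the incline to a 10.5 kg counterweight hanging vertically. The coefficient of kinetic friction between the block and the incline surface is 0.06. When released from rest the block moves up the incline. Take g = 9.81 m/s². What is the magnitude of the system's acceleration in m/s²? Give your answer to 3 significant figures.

4.13 m/s²

For the block on the incline: the weight component along the slope is m₁g sin 26.57° = 6.6 × 9.81 × 0.4472 = 28.954 N and the normal force is N = m₁g cos 26.57° = 57.911 N.
Kinetic friction opposes the block's motion up the incline: f = μN = 0.06 × 57.911 = 3.475 N acting down the slope.
Newton's second law for the block (up-slope positive): T − 28.954 − 3.475 = 6.6 a. For the hanging counterweight (downward positive): 10.5 × 9.81 − T = 10.5 a.
Adding the two equations eliminates T: 70.576 = 17.1 a, so a = 4.1273 m/s².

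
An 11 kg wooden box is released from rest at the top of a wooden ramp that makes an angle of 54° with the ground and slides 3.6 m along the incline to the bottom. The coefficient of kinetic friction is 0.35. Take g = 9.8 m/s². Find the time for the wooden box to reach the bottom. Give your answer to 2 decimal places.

The weight component along the incline is mg sin 54° = 87.212 N and the normal force is N = mg cos 54° = 63.363 N.
Friction up the slope is f = μN = 0.35 × 63.363 = 22.177 N, so the net downslope force is 87.212 − 22.177 = 65.035 N and a = 65.035 / 11 = 5.9123 m/s².
Starting from rest, L = ½at², so t = √(2L/a) = √(2 × 3.6 / 5.9123) = 1.1035 s.

1.10 s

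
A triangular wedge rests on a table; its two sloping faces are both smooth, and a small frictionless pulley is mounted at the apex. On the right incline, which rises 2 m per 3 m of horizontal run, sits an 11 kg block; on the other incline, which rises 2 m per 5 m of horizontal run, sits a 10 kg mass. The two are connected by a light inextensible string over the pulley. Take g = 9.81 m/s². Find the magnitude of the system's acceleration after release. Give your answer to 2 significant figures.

Resolve each weight along its own incline: the 11 kg mass has component 11 × 9.81 × sin 33.69° = 59.858 N down its slope, and the 10 kg mass has 10 × 9.81 × sin 21.80° = 36.433 N down its slope.
The 11 kg side's 59.858 N exceeds the other side's 36.433 N, so that mass slides down and the 10 kg mass slides up. Taking that direction as positive, Newton's second law for the whole system gives 59.858 − 36.433 = (11 + 10) a, so a = 23.425 / 21 = 1.1155 m/s².

1.1 m/s²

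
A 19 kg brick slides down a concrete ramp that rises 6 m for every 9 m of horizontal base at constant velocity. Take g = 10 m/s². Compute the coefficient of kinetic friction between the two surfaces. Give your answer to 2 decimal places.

0.67

At constant velocity the net force along the incline is zero: mg sin 33.69° = μ mg cos 33.69°.
So μ = tan 33.69° = 0.5547 / 0.8321 = 0.6666.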